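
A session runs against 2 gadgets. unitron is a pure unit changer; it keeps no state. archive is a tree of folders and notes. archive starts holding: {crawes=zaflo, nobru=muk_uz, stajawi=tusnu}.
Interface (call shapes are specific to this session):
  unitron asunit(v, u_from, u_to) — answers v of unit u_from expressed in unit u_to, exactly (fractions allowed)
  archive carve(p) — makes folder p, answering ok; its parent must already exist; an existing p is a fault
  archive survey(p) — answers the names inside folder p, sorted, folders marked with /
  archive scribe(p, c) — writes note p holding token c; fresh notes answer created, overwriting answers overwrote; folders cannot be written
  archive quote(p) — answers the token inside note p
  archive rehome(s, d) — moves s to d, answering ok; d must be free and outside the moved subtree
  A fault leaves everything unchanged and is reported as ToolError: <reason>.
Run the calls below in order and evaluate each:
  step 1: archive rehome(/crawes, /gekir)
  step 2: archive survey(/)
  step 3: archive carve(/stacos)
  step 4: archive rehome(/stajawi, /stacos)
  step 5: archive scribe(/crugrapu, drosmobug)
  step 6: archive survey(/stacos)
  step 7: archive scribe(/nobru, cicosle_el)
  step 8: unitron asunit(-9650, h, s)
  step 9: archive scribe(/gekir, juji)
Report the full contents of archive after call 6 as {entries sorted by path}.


Answer: {crugrapu=drosmobug, gekir=zaflo, nobru=muk_uz, stacos/, stajawi=tusnu}

Derivation:
I run archive rehome using s: /crawes, d: /gekir, and get ok.
Next I call archive survey using p: /, and see [gekir, nobru, stajawi].
I run archive carve using p: /stacos, and get ok.
I invoke archive rehome using s: /stajawi, d: /stacos, — result: ToolError: exists.
Using archive scribe using p: /crugrapu, c: drosmobug, and observe created.
I try archive survey using p: /stacos: [].
Then archive scribe using p: /nobru, c: cicosle_el, giving overwrote.
I run unitron asunit using v: -9650, u_from: h, u_to: s, and see -34740000.
Invoking archive scribe using p: /gekir, c: juji, giving overwrote.


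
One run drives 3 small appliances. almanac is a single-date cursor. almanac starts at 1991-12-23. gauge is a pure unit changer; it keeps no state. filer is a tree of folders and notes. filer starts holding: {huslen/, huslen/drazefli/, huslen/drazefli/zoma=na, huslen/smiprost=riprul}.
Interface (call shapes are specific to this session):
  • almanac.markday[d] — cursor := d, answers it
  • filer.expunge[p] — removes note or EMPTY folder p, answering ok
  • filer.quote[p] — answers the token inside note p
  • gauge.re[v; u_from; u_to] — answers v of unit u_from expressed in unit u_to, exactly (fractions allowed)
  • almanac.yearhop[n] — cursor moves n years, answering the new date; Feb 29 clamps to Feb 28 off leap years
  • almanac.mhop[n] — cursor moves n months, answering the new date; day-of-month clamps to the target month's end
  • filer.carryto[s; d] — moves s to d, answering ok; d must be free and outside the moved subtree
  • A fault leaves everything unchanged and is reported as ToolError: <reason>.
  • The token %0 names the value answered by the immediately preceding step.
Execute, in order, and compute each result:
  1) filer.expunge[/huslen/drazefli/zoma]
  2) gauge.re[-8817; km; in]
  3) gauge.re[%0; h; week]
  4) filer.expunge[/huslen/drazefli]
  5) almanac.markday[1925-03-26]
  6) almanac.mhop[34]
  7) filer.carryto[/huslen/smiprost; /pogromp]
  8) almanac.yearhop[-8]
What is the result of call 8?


-> expunge(p→/huslen/drazefli/zoma)
<- ok
-> re(v→-8817, u_from→km, u_to→in)
<- -44085000000/127
-> re(v→%0, u_from→h, u_to→week)
<- -1836875000/889
-> expunge(p→/huslen/drazefli)
<- ok
-> markday(d→1925-03-26)
<- 1925-03-26
-> mhop(n→34)
<- 1928-01-26
-> carryto(s→/huslen/smiprost, d→/pogromp)
<- ok
-> yearhop(n→-8)
<- 1920-01-26

Answer: 1920-01-26


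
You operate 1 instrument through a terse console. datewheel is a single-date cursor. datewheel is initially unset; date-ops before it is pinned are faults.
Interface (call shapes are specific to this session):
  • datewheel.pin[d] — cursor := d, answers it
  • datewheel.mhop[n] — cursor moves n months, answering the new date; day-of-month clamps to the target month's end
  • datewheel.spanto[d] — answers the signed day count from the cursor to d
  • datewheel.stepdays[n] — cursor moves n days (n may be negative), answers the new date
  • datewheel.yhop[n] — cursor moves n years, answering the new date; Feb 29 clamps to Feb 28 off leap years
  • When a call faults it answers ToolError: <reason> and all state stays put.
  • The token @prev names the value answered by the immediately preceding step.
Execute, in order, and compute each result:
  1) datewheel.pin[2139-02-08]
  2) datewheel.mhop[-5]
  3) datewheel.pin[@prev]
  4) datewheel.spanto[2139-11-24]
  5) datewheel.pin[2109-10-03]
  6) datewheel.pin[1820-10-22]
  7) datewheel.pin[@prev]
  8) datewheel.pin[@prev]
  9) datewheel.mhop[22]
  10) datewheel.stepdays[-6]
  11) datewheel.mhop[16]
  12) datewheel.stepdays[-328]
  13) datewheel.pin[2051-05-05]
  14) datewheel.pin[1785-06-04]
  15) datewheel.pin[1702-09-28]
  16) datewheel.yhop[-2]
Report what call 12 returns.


Answer: 1823-01-22

Derivation:
[in] datewheel.pin 2139-02-08
  2139-02-08
[in] datewheel.mhop -5
  2138-09-08
[in] datewheel.pin @prev
  2138-09-08
[in] datewheel.spanto 2139-11-24
  442
[in] datewheel.pin 2109-10-03
  2109-10-03
[in] datewheel.pin 1820-10-22
  1820-10-22
[in] datewheel.pin @prev
  1820-10-22
[in] datewheel.pin @prev
  1820-10-22
[in] datewheel.mhop 22
  1822-08-22
[in] datewheel.stepdays -6
  1822-08-16
[in] datewheel.mhop 16
  1823-12-16
[in] datewheel.stepdays -328
  1823-01-22
[in] datewheel.pin 2051-05-05
  2051-05-05
[in] datewheel.pin 1785-06-04
  1785-06-04
[in] datewheel.pin 1702-09-28
  1702-09-28
[in] datewheel.yhop -2
  1700-09-28


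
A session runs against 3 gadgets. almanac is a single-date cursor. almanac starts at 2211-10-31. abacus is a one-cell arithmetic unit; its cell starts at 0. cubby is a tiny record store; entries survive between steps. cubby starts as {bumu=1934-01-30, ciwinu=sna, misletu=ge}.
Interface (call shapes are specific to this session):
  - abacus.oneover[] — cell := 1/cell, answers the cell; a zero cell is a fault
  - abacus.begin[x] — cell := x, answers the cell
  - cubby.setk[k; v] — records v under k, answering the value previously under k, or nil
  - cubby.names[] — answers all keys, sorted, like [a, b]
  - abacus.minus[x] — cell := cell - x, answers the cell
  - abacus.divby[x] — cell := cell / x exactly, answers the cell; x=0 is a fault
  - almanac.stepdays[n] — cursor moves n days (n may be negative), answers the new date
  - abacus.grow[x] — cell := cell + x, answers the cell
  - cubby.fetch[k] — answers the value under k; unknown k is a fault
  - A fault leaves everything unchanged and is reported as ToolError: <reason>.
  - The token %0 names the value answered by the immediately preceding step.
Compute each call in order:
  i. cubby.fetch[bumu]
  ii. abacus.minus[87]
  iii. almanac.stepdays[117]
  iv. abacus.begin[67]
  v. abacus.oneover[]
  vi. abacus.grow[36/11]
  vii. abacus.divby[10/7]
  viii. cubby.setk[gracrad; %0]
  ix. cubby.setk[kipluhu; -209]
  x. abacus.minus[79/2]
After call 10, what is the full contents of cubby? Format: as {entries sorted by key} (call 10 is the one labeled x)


-- 1. cubby.fetch(k→bumu) -> 1934-01-30
-- 2. abacus.minus(x→87) -> -87
-- 3. almanac.stepdays(n→117) -> 2212-02-25
-- 4. abacus.begin(x→67) -> 67
-- 5. abacus.oneover() -> 1/67
-- 6. abacus.grow(x→36/11) -> 2423/737
-- 7. abacus.divby(x→10/7) -> 16961/7370
-- 8. cubby.setk(k→gracrad, v→%0) -> nil
-- 9. cubby.setk(k→kipluhu, v→-209) -> nil
-- 10. abacus.minus(x→79/2) -> -137077/3685

Answer: {bumu=1934-01-30, ciwinu=sna, gracrad=16961/7370, kipluhu=-209, misletu=ge}


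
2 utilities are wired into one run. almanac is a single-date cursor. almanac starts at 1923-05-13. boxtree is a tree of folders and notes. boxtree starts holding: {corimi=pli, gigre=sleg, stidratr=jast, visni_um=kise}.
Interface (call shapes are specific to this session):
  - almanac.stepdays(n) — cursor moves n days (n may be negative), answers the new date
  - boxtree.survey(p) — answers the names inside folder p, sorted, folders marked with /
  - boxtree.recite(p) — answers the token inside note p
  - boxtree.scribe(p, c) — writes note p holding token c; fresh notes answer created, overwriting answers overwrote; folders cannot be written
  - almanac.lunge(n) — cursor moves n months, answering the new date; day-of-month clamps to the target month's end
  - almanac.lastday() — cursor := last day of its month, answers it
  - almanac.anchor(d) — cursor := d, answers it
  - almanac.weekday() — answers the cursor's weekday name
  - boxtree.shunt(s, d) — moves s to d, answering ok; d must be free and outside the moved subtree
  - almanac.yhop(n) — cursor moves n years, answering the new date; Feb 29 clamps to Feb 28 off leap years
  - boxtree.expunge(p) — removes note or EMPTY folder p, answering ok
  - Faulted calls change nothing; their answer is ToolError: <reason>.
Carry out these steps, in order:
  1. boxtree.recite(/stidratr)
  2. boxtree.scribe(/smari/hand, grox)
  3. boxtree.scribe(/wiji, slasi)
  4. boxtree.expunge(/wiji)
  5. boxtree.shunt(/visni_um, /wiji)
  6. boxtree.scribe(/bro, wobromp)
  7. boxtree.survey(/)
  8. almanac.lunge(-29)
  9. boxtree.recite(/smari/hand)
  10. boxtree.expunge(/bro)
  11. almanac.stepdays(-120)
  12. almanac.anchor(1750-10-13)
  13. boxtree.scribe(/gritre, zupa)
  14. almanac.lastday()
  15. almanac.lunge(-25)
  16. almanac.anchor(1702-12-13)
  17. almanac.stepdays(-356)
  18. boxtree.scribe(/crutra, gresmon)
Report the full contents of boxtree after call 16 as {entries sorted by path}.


CALL recite[/stidratr]
RET  jast
CALL scribe[/smari/hand; grox]
RET  ToolError: no parent
CALL scribe[/wiji; slasi]
RET  created
CALL expunge[/wiji]
RET  ok
CALL shunt[/visni_um; /wiji]
RET  ok
CALL scribe[/bro; wobromp]
RET  created
CALL survey[/]
RET  [bro, corimi, gigre, stidratr, wiji]
CALL lunge[-29]
RET  1920-12-13
CALL recite[/smari/hand]
RET  ToolError: not found
CALL expunge[/bro]
RET  ok
CALL stepdays[-120]
RET  1920-08-15
CALL anchor[1750-10-13]
RET  1750-10-13
CALL scribe[/gritre; zupa]
RET  created
CALL lastday[]
RET  1750-10-31
CALL lunge[-25]
RET  1748-09-30
CALL anchor[1702-12-13]
RET  1702-12-13
CALL stepdays[-356]
RET  1701-12-22
CALL scribe[/crutra; gresmon]
RET  created

Answer: {corimi=pli, gigre=sleg, gritre=zupa, stidratr=jast, wiji=kise}


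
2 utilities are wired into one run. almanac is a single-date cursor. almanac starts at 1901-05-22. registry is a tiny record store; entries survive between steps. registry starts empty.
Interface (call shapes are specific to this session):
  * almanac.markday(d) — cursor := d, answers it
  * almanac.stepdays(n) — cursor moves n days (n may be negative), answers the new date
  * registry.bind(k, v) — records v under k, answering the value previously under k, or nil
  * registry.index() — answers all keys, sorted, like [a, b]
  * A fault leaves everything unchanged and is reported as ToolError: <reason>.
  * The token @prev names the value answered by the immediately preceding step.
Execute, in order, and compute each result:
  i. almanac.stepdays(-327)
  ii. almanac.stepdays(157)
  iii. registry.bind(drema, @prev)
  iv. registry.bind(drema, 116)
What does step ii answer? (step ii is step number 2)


~$ almanac.stepdays n='-327'
[out] 1900-06-29
~$ almanac.stepdays n='157'
[out] 1900-12-03
~$ registry.bind k='drema' v='@prev'
[out] nil
~$ registry.bind k='drema' v='116'
[out] 1900-12-03

Answer: 1900-12-03


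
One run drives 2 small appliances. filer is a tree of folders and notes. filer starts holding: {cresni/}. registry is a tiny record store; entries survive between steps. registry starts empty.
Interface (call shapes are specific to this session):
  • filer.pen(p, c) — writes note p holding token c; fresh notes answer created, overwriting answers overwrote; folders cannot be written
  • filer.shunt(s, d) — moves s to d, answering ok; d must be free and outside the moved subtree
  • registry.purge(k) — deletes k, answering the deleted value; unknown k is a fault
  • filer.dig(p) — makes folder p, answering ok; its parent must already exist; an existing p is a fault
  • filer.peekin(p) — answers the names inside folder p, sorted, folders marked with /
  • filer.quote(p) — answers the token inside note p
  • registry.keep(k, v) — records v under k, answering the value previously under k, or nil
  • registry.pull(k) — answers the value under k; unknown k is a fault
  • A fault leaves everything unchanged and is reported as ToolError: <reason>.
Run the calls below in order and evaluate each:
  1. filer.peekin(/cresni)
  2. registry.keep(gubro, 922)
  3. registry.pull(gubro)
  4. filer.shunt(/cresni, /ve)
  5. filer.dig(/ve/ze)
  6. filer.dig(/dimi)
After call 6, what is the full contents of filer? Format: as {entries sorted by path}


Answer: {dimi/, ve/, ve/ze/}

Derivation:
> filer.peekin p=/cresni
  []
> registry.keep k=gubro v=922
  nil
> registry.pull k=gubro
  922
> filer.shunt s=/cresni d=/ve
  ok
> filer.dig p=/ve/ze
  ok
> filer.dig p=/dimi
  ok


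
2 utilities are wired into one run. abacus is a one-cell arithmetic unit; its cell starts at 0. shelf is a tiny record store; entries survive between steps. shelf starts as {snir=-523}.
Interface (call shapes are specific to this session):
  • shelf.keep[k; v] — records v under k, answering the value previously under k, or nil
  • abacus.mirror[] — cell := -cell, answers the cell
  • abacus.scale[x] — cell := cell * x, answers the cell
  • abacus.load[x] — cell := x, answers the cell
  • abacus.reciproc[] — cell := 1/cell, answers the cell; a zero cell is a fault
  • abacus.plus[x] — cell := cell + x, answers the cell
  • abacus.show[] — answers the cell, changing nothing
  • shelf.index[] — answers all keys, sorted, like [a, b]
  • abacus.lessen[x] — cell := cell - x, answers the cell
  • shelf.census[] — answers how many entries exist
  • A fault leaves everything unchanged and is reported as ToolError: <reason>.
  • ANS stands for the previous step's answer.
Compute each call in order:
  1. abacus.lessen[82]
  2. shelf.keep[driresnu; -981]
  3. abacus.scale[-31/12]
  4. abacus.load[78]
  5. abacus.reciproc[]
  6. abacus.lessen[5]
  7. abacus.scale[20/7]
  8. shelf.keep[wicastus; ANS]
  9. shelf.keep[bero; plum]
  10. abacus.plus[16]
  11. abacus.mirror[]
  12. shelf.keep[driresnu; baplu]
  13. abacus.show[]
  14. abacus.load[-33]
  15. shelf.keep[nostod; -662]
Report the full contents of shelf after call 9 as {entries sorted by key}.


CALL abacus.lessen[x=82]
RET  -82
CALL shelf.keep[k=driresnu; v=-981]
RET  nil
CALL abacus.scale[x=-31/12]
RET  1271/6
CALL abacus.load[x=78]
RET  78
CALL abacus.reciproc[]
RET  1/78
CALL abacus.lessen[x=5]
RET  -389/78
CALL abacus.scale[x=20/7]
RET  -3890/273
CALL shelf.keep[k=wicastus; v=ANS]
RET  nil
CALL shelf.keep[k=bero; v=plum]
RET  nil
CALL abacus.plus[x=16]
RET  478/273
CALL abacus.mirror[]
RET  -478/273
CALL shelf.keep[k=driresnu; v=baplu]
RET  -981
CALL abacus.show[]
RET  -478/273
CALL abacus.load[x=-33]
RET  -33
CALL shelf.keep[k=nostod; v=-662]
RET  nil

Answer: {bero=plum, driresnu=-981, snir=-523, wicastus=-3890/273}


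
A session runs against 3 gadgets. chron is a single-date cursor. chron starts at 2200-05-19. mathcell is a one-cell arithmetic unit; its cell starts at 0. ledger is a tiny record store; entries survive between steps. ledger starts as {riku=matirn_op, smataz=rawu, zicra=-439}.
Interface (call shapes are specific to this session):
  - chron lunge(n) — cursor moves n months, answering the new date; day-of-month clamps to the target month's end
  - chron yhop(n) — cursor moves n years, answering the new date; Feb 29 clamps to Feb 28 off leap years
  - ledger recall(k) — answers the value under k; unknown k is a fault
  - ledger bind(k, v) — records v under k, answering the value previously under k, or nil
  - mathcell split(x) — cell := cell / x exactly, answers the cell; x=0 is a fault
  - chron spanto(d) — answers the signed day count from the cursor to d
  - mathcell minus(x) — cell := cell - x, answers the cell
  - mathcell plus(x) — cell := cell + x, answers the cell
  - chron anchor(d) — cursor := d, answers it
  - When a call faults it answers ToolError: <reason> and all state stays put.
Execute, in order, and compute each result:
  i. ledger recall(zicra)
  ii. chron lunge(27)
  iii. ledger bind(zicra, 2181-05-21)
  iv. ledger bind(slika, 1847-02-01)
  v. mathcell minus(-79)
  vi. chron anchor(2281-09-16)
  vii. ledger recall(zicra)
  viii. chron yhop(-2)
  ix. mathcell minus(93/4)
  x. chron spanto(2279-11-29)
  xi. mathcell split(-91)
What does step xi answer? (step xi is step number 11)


Answer: -223/364

Derivation:
I invoke ledger recall(k='zicra'), and observe -439.
I use chron lunge(n='27'), and get 2202-08-19.
Next I call ledger bind(k='zicra', v='2181-05-21'): -439.
I invoke ledger bind(k='slika', v='1847-02-01'): nil.
Invoking mathcell minus(x='-79'), which returns 79.
Now I run chron anchor(d='2281-09-16'), and see 2281-09-16.
I run ledger recall(k='zicra'), — result: 2181-05-21.
Calling chron yhop(n='-2'), → 2279-09-16.
I run mathcell minus(x='93/4'), → 223/4.
Using chron spanto(d='2279-11-29'), and observe 74.
I run mathcell split(x='-91'), — result: -223/364.


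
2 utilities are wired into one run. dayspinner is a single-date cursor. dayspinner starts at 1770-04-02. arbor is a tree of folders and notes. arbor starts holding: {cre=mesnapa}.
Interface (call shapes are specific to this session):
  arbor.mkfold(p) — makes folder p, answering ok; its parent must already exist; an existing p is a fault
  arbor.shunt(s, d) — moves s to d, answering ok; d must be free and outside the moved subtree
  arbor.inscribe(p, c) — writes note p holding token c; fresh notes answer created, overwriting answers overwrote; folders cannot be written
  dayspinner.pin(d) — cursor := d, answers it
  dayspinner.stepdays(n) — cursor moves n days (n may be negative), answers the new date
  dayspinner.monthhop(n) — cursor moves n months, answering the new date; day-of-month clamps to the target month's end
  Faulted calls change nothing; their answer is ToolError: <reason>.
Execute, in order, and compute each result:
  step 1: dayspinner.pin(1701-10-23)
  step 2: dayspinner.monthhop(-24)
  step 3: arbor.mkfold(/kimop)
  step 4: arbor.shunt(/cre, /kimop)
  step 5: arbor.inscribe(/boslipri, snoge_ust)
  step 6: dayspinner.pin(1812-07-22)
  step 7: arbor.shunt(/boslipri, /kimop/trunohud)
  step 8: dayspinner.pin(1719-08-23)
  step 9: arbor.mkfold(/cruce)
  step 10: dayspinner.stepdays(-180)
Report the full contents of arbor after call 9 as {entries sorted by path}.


>>> dayspinner.pin 1701-10-23
  1701-10-23
>>> dayspinner.monthhop -24
  1699-10-23
>>> arbor.mkfold /kimop
  ok
>>> arbor.shunt /cre /kimop
  ToolError: exists
>>> arbor.inscribe /boslipri snoge_ust
  created
>>> dayspinner.pin 1812-07-22
  1812-07-22
>>> arbor.shunt /boslipri /kimop/trunohud
  ok
>>> dayspinner.pin 1719-08-23
  1719-08-23
>>> arbor.mkfold /cruce
  ok
>>> dayspinner.stepdays -180
  1719-02-24

Answer: {cre=mesnapa, cruce/, kimop/, kimop/trunohud=snoge_ust}


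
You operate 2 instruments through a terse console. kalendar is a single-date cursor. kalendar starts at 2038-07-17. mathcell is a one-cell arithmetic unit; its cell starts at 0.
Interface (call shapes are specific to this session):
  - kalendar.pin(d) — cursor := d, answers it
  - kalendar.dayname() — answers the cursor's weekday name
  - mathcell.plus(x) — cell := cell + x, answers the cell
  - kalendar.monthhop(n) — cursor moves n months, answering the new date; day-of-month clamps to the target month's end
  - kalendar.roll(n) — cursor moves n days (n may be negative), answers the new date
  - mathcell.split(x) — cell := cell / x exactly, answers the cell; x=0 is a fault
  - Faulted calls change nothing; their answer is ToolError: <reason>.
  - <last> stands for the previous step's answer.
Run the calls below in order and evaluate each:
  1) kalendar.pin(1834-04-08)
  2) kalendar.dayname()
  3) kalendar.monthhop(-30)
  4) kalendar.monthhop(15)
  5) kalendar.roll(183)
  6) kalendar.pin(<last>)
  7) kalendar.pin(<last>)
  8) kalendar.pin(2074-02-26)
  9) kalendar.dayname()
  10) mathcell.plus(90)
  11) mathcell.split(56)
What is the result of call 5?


Answer: 1833-07-10

Derivation:
Do: kalendar.pin[1834-04-08]
See: 1834-04-08
Do: kalendar.dayname[]
See: Tuesday
Do: kalendar.monthhop[-30]
See: 1831-10-08
Do: kalendar.monthhop[15]
See: 1833-01-08
Do: kalendar.roll[183]
See: 1833-07-10
Do: kalendar.pin[<last>]
See: 1833-07-10
Do: kalendar.pin[<last>]
See: 1833-07-10
Do: kalendar.pin[2074-02-26]
See: 2074-02-26
Do: kalendar.dayname[]
See: Monday
Do: mathcell.plus[90]
See: 90
Do: mathcell.split[56]
See: 45/28


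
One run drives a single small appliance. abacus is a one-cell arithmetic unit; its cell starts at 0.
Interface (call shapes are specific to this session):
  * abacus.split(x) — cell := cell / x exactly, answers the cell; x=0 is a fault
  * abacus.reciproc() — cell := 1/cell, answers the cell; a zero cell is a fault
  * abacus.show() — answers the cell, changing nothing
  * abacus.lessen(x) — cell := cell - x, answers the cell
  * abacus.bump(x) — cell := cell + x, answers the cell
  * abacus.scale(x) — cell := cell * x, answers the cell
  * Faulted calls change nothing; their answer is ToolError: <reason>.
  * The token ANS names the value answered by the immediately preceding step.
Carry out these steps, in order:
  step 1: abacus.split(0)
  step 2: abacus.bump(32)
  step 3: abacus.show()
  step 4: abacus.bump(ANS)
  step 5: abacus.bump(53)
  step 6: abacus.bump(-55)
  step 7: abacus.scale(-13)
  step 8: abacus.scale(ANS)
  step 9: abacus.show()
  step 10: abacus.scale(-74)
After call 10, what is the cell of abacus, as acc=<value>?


>>> split x→0
= ToolError: division by zero
>>> bump x→32
= 32
>>> show
= 32
>>> bump x→ANS
= 64
>>> bump x→53
= 117
>>> bump x→-55
= 62
>>> scale x→-13
= -806
>>> scale x→ANS
= 649636
>>> show
= 649636
>>> scale x→-74
= -48073064

Answer: acc=-48073064


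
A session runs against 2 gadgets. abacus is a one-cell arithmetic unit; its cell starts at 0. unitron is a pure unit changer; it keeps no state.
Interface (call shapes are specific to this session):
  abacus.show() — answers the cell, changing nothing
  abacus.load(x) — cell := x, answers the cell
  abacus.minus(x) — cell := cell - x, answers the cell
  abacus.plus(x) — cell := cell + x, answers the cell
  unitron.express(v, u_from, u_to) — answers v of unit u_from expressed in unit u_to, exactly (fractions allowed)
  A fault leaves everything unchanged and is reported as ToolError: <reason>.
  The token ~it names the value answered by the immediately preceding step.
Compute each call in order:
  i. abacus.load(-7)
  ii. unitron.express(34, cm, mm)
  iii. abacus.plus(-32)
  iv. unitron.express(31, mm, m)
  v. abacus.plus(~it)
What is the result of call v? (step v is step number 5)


~$ abacus.load x=-7
= -7
~$ unitron.express v=34 u_from=cm u_to=mm
= 340
~$ abacus.plus x=-32
= -39
~$ unitron.express v=31 u_from=mm u_to=m
= 31/1000
~$ abacus.plus x=~it
= -38969/1000

Answer: -38969/1000


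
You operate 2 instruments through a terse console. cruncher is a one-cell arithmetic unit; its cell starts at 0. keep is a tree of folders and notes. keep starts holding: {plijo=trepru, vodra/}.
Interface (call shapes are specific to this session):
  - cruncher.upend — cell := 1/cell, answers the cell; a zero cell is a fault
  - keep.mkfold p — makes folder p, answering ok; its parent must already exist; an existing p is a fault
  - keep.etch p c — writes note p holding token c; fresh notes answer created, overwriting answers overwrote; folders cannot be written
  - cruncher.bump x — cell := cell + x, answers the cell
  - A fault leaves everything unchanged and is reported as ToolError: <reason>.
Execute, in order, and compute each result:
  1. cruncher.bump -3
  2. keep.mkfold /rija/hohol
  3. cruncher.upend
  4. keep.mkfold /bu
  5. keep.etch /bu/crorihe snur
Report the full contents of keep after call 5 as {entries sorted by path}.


~$ cruncher.bump x: -3
:: -3
~$ keep.mkfold p: /rija/hohol
:: ToolError: no parent
~$ cruncher.upend
:: -1/3
~$ keep.mkfold p: /bu
:: ok
~$ keep.etch p: /bu/crorihe c: snur
:: created

Answer: {bu/, bu/crorihe=snur, plijo=trepru, vodra/}


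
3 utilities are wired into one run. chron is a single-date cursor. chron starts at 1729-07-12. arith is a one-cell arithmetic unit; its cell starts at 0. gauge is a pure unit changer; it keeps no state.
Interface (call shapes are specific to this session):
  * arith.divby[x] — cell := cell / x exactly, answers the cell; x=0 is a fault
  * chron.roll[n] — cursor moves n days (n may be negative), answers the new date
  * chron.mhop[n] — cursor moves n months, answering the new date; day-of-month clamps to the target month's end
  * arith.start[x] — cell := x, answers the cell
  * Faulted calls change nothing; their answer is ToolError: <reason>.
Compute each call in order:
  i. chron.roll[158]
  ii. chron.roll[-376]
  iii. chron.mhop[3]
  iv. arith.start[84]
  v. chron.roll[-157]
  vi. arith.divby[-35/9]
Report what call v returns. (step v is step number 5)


I run chron.roll with n: 158, — result: 1729-12-17.
I run chron.roll with n: -376, and see 1728-12-06.
Now I run chron.mhop with n: 3, — result: 1729-03-06.
Using arith.start with x: 84, and see 84.
I run chron.roll with n: -157, → 1728-09-30.
I run arith.divby with x: -35/9, yielding -108/5.

Answer: 1728-09-30


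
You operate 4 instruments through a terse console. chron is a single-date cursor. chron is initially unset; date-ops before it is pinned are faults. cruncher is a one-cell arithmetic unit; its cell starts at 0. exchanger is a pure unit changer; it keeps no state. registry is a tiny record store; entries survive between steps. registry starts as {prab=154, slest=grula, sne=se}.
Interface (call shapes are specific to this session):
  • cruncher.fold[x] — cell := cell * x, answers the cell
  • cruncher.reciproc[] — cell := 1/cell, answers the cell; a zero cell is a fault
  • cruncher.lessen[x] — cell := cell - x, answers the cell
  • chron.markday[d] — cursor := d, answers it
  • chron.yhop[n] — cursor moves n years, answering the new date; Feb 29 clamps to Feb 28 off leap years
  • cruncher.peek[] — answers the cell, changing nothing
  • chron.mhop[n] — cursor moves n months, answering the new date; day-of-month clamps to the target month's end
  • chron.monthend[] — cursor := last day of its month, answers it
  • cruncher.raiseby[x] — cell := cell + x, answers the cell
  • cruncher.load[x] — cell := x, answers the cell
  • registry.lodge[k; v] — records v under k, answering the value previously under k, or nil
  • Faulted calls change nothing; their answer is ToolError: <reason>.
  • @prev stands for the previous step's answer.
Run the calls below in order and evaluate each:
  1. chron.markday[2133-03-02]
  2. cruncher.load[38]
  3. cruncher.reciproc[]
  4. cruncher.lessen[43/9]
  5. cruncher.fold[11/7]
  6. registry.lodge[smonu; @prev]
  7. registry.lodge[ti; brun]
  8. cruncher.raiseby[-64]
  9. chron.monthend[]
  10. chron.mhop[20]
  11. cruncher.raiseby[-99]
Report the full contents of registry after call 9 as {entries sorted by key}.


Answer: {prab=154, slest=grula, smonu=-17875/2394, sne=se, ti=brun}

Derivation:
==> chron.markday(d=2133-03-02)
<== 2133-03-02
==> cruncher.load(x=38)
<== 38
==> cruncher.reciproc()
<== 1/38
==> cruncher.lessen(x=43/9)
<== -1625/342
==> cruncher.fold(x=11/7)
<== -17875/2394
==> registry.lodge(k=smonu, v=@prev)
<== nil
==> registry.lodge(k=ti, v=brun)
<== nil
==> cruncher.raiseby(x=-64)
<== -171091/2394
==> chron.monthend()
<== 2133-03-31
==> chron.mhop(n=20)
<== 2134-11-30
==> cruncher.raiseby(x=-99)
<== -408097/2394


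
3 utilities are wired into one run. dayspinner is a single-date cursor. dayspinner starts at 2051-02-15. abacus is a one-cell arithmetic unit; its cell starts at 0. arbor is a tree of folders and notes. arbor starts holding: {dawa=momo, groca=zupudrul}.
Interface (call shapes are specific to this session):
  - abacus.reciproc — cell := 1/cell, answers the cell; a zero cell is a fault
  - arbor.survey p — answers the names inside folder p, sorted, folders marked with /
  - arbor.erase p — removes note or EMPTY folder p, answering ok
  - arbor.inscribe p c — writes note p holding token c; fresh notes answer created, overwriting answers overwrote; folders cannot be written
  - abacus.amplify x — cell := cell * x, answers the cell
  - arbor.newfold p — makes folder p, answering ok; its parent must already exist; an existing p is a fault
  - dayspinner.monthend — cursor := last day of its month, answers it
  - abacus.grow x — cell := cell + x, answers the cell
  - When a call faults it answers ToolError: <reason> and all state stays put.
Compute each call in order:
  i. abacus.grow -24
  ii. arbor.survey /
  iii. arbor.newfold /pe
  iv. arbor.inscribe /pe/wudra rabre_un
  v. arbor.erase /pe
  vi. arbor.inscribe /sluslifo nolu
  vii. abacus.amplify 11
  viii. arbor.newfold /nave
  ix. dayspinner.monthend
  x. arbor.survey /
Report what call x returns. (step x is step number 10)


Step: abacus.grow[x: -24]
Result: -24
Step: arbor.survey[p: /]
Result: [dawa, groca]
Step: arbor.newfold[p: /pe]
Result: ok
Step: arbor.inscribe[p: /pe/wudra; c: rabre_un]
Result: created
Step: arbor.erase[p: /pe]
Result: ToolError: not empty
Step: arbor.inscribe[p: /sluslifo; c: nolu]
Result: created
Step: abacus.amplify[x: 11]
Result: -264
Step: arbor.newfold[p: /nave]
Result: ok
Step: dayspinner.monthend[]
Result: 2051-02-28
Step: arbor.survey[p: /]
Result: [dawa, groca, nave/, pe/, sluslifo]

Answer: [dawa, groca, nave/, pe/, sluslifo]


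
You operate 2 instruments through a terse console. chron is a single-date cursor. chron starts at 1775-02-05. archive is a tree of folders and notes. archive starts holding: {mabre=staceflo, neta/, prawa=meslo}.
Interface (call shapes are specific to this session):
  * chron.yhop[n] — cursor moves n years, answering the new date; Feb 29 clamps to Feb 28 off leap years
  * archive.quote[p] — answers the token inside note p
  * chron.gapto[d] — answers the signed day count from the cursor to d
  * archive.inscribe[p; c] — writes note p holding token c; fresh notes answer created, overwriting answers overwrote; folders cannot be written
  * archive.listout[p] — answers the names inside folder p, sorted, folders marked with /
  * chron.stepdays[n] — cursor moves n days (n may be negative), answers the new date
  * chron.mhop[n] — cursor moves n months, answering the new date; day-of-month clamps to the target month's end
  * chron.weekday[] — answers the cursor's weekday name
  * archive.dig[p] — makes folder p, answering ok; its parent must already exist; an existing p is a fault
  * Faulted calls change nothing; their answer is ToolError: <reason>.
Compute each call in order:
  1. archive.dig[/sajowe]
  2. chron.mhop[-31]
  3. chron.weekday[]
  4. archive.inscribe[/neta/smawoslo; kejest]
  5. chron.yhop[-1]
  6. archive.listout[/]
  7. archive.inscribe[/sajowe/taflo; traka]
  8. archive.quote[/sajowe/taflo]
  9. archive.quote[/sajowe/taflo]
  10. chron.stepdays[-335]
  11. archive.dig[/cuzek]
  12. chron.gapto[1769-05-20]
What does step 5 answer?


I invoke archive.dig on p→/sajowe, — result: ok.
I try chron.mhop on n→-31, and observe 1772-07-05.
I invoke chron.weekday(), and observe Sunday.
I run archive.inscribe on p→/neta/smawoslo, c→kejest, which returns created.
I invoke chron.yhop on n→-1, yielding 1771-07-05.
I try archive.listout on p→/, → [mabre, neta/, prawa, sajowe/].
I run archive.inscribe on p→/sajowe/taflo, c→traka: created.
Next I call archive.quote on p→/sajowe/taflo, giving traka.
Then archive.quote on p→/sajowe/taflo, → traka.
Then chron.stepdays on n→-335, and see 1770-08-04.
Then archive.dig on p→/cuzek, which returns ok.
I use chron.gapto on d→1769-05-20, and observe -441.

Answer: 1771-07-05


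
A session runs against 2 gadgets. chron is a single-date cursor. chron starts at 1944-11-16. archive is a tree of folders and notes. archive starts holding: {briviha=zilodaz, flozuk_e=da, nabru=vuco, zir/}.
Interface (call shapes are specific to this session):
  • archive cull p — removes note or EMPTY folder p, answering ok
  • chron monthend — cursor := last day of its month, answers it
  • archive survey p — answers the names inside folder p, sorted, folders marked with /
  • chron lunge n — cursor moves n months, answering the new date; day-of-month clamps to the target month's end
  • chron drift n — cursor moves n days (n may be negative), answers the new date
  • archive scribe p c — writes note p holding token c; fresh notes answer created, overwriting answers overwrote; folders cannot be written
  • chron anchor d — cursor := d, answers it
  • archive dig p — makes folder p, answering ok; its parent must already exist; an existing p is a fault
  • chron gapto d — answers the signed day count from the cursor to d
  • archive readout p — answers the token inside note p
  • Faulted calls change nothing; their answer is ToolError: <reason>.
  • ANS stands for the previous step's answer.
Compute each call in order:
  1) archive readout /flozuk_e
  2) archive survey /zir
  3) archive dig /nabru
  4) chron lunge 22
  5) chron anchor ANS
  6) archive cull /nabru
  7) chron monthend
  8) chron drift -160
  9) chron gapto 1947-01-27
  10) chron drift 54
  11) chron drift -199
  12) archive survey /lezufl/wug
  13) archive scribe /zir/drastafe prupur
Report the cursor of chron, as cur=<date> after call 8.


CALL archive readout[/flozuk_e]
RET  da
CALL archive survey[/zir]
RET  []
CALL archive dig[/nabru]
RET  ToolError: exists
CALL chron lunge[22]
RET  1946-09-16
CALL chron anchor[ANS]
RET  1946-09-16
CALL archive cull[/nabru]
RET  ok
CALL chron monthend[]
RET  1946-09-30
CALL chron drift[-160]
RET  1946-04-23
CALL chron gapto[1947-01-27]
RET  279
CALL chron drift[54]
RET  1946-06-16
CALL chron drift[-199]
RET  1945-11-29
CALL archive survey[/lezufl/wug]
RET  ToolError: not found
CALL archive scribe[/zir/drastafe; prupur]
RET  created

Answer: cur=1946-04-23


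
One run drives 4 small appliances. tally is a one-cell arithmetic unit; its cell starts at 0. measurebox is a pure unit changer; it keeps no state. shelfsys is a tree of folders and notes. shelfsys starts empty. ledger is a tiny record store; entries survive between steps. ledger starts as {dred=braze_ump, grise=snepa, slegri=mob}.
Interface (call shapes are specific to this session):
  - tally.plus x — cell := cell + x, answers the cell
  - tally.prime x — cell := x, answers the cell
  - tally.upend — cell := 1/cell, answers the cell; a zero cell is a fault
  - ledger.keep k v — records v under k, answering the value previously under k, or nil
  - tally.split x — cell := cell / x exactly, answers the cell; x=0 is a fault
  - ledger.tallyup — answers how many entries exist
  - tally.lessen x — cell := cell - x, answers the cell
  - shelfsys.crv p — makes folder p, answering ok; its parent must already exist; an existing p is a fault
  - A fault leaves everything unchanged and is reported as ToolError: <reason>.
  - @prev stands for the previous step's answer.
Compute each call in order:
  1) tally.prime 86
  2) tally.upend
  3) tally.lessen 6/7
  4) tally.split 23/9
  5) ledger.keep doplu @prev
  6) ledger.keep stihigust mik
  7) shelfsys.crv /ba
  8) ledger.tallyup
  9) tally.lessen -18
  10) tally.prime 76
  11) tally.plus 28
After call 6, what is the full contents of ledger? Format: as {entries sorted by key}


>>> tally.prime 86
  86
>>> tally.upend
  1/86
>>> tally.lessen 6/7
  -509/602
>>> tally.split 23/9
  -4581/13846
>>> ledger.keep doplu @prev
  nil
>>> ledger.keep stihigust mik
  nil
>>> shelfsys.crv /ba
  ok
>>> ledger.tallyup
  5
>>> tally.lessen -18
  244647/13846
>>> tally.prime 76
  76
>>> tally.plus 28
  104

Answer: {doplu=-4581/13846, dred=braze_ump, grise=snepa, slegri=mob, stihigust=mik}


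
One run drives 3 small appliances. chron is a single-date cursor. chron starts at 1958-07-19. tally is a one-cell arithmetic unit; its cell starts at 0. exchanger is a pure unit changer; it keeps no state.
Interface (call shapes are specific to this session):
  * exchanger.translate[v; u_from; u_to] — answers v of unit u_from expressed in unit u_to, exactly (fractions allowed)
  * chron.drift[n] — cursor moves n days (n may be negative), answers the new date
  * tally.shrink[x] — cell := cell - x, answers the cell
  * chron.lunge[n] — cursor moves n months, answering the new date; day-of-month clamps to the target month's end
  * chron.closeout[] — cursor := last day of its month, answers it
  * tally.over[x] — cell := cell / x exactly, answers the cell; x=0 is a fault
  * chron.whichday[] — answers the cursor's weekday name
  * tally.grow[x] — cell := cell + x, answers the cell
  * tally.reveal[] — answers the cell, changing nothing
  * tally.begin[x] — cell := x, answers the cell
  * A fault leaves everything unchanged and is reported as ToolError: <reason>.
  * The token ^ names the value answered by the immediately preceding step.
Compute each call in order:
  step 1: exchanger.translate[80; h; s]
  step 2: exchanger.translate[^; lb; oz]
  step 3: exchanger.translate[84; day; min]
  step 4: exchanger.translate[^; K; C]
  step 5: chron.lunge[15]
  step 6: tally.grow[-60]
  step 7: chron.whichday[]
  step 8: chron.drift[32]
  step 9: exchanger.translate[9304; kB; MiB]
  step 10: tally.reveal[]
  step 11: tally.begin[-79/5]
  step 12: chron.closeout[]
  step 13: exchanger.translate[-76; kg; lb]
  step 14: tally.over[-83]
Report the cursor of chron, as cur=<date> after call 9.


Using exchanger.translate passing v: 80, u_from: h, u_to: s, which returns 288000.
Using exchanger.translate passing v: ^, u_from: lb, u_to: oz, and observe 4608000.
I run exchanger.translate passing v: 84, u_from: day, u_to: min, which returns 120960.
Invoking exchanger.translate passing v: ^, u_from: K, u_to: C, and observe 2413737/20.
Calling chron.lunge passing n: 15, which returns 1959-10-19.
Calling tally.grow passing x: -60, and observe -60.
Invoking chron.whichday(), and get Monday.
I call chron.drift passing n: 32, → 1959-11-20.
Next I call exchanger.translate passing v: 9304, u_from: kB, u_to: MiB, giving 145375/16384.
Calling tally.reveal, and see -60.
Then tally.begin passing x: -79/5, → -79/5.
Using chron.closeout, — result: 1959-11-30.
Now I run exchanger.translate passing v: -76, u_from: kg, u_to: lb: -7600000000/45359237.
Calling tally.over passing x: -83, — result: 79/415.

Answer: cur=1959-11-20


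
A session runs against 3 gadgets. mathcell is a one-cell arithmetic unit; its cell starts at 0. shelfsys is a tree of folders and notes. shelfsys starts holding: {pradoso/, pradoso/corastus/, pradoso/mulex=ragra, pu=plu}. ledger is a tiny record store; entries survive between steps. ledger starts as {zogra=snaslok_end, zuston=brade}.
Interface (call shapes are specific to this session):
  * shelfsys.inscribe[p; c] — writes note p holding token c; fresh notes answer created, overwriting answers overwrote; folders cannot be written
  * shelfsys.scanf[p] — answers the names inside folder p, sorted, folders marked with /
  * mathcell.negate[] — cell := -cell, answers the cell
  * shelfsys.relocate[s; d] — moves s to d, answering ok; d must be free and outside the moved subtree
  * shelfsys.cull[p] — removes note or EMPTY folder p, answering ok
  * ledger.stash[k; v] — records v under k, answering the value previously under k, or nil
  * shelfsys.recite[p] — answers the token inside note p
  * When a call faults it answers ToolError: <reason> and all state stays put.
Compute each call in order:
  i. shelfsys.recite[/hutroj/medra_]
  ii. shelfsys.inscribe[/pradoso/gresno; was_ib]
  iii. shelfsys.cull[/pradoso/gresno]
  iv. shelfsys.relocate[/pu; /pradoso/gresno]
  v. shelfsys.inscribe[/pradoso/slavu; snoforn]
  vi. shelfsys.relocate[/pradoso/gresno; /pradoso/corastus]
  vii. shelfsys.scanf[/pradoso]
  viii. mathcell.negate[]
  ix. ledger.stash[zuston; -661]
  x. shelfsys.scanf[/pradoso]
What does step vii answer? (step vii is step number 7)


Answer: [corastus/, gresno, mulex, slavu]

Derivation:
% shelfsys.recite p='/hutroj/medra_'
:: ToolError: not found
% shelfsys.inscribe p='/pradoso/gresno' c='was_ib'
:: created
% shelfsys.cull p='/pradoso/gresno'
:: ok
% shelfsys.relocate s='/pu' d='/pradoso/gresno'
:: ok
% shelfsys.inscribe p='/pradoso/slavu' c='snoforn'
:: created
% shelfsys.relocate s='/pradoso/gresno' d='/pradoso/corastus'
:: ToolError: exists
% shelfsys.scanf p='/pradoso'
:: [corastus/, gresno, mulex, slavu]
% mathcell.negate
:: 0
% ledger.stash k='zuston' v='-661'
:: brade
% shelfsys.scanf p='/pradoso'
:: [corastus/, gresno, mulex, slavu]
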